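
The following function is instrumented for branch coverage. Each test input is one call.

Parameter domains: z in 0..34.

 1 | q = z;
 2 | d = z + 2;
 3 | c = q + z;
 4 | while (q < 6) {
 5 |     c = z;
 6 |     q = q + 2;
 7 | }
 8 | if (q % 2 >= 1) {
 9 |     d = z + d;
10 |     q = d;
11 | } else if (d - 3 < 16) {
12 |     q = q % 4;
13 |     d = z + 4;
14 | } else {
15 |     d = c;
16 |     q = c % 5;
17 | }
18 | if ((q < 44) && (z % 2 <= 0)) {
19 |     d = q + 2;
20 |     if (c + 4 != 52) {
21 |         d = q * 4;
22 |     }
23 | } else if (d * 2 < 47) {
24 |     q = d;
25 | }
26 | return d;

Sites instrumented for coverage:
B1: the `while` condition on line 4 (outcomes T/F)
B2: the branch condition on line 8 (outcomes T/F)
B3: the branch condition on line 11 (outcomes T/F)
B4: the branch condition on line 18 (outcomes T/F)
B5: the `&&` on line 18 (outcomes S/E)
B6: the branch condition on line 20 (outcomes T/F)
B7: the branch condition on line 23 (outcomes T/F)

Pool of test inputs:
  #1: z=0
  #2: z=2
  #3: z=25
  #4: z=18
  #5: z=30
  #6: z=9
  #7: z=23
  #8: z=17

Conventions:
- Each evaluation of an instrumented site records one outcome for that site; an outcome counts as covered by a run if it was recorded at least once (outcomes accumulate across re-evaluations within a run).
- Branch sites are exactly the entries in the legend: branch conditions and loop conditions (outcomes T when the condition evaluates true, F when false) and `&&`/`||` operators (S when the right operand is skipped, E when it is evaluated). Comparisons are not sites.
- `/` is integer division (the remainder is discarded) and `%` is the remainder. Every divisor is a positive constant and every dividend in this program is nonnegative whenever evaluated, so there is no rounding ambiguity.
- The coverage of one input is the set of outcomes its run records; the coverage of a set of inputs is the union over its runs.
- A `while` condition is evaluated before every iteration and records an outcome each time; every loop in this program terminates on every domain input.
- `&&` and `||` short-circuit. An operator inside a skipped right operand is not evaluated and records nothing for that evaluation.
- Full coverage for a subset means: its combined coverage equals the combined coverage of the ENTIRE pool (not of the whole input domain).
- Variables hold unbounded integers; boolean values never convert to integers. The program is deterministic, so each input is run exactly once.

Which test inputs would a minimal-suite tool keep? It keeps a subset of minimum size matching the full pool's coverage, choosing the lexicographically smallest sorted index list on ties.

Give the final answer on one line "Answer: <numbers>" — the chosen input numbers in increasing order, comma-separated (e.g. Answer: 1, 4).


input #1 (z=0): events B1->T, B1->T, B1->T, B1->F, B2->F, B3->T, B5->E, B4->T, B6->T; covers B1=T, B1=F, B2=F, B3=T, B4=T, B5=E, B6=T
input #2 (z=2): events B1->T, B1->T, B1->F, B2->F, B3->T, B5->E, B4->T, B6->T; covers B1=T, B1=F, B2=F, B3=T, B4=T, B5=E, B6=T
input #3 (z=25): events B1->F, B2->T, B5->S, B4->F, B7->F; covers B1=F, B2=T, B4=F, B5=S, B7=F
input #4 (z=18): events B1->F, B2->F, B3->F, B5->E, B4->T, B6->T; covers B1=F, B2=F, B3=F, B4=T, B5=E, B6=T
input #5 (z=30): events B1->F, B2->F, B3->F, B5->E, B4->T, B6->T; covers B1=F, B2=F, B3=F, B4=T, B5=E, B6=T
input #6 (z=9): events B1->F, B2->T, B5->E, B4->F, B7->T; covers B1=F, B2=T, B4=F, B5=E, B7=T
input #7 (z=23): events B1->F, B2->T, B5->S, B4->F, B7->F; covers B1=F, B2=T, B4=F, B5=S, B7=F
input #8 (z=17): events B1->F, B2->T, B5->E, B4->F, B7->F; covers B1=F, B2=T, B4=F, B5=E, B7=F
together the pool reaches 13 outcomes: B1=T, B1=F, B2=T, B2=F, B3=T, B3=F, B4=T, B4=F, B5=S, B5=E, B6=T, B7=T, B7=F
every size-1 subset falls short of the 13 outcomes (best: 7/13)
every size-2 subset falls short of the 13 outcomes (best: 11/13)
every size-3 subset falls short of the 13 outcomes (best: 12/13)
inputs {1, 3, 4, 6} (size 4) cover everything; no size-4 subset with a lexicographically smaller index list covers all 13
Answer: 1, 3, 4, 6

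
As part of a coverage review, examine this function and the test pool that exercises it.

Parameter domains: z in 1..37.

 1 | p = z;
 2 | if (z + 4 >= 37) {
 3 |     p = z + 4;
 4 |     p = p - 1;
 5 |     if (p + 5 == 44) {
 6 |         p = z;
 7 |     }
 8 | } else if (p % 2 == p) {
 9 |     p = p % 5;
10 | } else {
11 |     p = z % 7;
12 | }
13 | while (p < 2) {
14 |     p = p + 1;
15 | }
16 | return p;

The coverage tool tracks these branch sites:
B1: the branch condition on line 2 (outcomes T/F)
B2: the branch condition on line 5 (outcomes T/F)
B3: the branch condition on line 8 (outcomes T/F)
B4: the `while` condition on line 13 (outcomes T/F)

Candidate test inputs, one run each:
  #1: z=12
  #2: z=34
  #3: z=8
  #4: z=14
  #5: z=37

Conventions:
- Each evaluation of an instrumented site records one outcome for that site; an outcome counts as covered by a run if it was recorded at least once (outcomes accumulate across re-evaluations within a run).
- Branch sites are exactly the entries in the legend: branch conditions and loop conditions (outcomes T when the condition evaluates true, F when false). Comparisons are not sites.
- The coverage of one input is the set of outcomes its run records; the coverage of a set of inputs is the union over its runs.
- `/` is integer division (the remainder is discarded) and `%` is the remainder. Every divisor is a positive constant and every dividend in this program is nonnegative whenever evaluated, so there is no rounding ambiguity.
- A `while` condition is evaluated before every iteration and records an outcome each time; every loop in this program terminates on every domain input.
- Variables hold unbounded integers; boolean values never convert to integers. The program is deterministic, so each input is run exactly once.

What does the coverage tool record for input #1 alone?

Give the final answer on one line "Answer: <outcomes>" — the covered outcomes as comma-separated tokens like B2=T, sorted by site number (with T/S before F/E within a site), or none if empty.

Running input #1 (z=12), event by event:
  B1->F, B3->F, B4->F
collecting distinct outcomes: B1=F, B3=F, B4=F

Answer: B1=F, B3=F, B4=F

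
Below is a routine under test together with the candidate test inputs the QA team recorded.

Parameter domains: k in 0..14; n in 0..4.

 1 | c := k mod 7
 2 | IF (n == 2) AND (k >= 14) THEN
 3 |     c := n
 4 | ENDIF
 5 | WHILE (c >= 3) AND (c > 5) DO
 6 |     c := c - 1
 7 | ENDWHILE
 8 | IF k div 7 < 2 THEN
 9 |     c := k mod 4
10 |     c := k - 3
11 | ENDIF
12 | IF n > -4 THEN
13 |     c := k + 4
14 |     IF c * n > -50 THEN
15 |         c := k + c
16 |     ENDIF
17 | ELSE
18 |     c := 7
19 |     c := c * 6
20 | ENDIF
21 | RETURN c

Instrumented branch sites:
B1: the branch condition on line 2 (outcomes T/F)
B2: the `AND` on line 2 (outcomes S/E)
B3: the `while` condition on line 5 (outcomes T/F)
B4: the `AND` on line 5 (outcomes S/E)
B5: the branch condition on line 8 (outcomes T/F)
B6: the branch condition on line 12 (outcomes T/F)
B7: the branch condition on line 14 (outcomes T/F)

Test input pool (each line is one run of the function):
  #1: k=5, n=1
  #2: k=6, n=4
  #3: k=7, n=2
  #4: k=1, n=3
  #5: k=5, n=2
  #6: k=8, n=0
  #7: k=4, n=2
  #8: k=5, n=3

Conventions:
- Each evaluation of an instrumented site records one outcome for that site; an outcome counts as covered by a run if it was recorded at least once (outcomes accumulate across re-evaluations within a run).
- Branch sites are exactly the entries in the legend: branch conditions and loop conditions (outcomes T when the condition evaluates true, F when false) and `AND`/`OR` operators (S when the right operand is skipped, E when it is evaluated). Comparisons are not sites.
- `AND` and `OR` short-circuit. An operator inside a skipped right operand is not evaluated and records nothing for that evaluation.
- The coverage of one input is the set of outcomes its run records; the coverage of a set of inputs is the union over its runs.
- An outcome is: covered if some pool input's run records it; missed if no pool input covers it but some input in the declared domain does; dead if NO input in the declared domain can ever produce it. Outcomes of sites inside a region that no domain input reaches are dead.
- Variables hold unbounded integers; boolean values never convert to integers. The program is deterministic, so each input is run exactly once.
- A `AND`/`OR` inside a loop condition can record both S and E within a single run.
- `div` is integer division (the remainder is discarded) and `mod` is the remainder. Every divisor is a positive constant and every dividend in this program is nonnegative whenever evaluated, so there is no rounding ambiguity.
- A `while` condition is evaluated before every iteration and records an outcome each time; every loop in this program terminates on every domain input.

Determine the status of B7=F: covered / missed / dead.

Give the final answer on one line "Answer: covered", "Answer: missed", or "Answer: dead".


no pool input records B7=F
checking all 75 inputs in the declared domain: B7=F is never recorded -> dead
Answer: dead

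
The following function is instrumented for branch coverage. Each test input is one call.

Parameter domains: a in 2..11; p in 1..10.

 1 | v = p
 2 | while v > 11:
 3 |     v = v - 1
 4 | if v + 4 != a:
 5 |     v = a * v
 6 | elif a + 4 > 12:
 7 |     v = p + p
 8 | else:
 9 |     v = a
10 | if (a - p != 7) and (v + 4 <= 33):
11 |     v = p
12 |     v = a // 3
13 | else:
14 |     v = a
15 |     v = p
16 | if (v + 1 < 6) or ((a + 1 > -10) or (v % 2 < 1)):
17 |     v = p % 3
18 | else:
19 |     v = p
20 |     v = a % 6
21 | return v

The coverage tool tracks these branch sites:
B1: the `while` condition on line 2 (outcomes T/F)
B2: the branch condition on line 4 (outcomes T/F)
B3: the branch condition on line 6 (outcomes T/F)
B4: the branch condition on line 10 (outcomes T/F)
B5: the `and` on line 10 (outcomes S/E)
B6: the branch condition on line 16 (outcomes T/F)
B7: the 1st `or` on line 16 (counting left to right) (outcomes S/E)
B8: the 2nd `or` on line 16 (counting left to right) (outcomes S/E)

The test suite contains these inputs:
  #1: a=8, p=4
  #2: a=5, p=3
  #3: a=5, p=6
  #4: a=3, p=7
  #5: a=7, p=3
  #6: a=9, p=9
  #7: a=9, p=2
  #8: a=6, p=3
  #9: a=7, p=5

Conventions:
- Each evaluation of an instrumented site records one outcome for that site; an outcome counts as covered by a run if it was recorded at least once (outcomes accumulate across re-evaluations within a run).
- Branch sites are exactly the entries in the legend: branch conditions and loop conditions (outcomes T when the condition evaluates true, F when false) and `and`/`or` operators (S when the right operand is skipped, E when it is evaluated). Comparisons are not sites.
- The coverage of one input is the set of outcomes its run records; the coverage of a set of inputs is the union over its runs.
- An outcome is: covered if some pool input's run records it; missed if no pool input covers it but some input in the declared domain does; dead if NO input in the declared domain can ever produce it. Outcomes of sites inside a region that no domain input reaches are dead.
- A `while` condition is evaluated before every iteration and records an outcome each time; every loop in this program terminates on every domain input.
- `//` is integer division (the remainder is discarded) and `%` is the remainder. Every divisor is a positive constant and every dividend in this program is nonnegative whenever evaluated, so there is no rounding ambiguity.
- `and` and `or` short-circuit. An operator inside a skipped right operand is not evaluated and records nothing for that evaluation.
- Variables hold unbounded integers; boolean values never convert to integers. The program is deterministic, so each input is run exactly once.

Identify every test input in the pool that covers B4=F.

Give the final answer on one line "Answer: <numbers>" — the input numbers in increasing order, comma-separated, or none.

input #1 (a=8, p=4): misses B4=F
input #2 (a=5, p=3): misses B4=F
input #3 (a=5, p=6): covers B4=F
input #4 (a=3, p=7): misses B4=F
input #5 (a=7, p=3): misses B4=F
input #6 (a=9, p=9): covers B4=F
input #7 (a=9, p=2): covers B4=F
input #8 (a=6, p=3): misses B4=F
input #9 (a=7, p=5): covers B4=F

Answer: 3, 6, 7, 9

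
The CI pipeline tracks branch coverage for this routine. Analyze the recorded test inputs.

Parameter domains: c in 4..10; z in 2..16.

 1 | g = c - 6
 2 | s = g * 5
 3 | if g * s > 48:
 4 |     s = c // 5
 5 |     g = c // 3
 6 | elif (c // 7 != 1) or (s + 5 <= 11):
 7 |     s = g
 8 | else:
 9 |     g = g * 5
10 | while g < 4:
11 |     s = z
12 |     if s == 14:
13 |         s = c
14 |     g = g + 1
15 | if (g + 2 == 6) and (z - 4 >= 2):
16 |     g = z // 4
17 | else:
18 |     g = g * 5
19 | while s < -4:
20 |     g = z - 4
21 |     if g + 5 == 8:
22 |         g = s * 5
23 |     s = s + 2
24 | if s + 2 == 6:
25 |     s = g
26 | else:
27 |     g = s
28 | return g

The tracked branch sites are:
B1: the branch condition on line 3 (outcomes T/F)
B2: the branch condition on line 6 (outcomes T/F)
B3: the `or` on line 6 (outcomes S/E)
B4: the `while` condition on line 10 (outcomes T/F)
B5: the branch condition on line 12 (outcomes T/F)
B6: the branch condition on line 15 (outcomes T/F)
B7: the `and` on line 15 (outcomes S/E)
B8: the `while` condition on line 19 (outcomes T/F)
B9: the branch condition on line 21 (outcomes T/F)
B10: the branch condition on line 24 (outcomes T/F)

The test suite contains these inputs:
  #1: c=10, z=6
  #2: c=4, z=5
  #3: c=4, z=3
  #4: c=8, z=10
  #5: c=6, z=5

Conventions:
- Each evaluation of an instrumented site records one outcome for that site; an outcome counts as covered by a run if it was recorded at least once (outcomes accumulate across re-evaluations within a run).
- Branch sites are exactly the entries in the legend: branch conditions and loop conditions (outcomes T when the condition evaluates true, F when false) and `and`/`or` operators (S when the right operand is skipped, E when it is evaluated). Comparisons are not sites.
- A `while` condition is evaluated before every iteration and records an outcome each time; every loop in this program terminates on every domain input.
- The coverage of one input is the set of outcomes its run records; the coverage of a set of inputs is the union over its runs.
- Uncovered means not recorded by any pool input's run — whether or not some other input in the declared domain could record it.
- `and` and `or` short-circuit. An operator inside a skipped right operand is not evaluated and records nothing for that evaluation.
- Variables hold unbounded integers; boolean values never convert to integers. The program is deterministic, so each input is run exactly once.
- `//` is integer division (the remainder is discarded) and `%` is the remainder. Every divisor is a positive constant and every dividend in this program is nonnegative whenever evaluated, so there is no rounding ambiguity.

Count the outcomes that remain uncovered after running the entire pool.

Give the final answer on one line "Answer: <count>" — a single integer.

#1 (c=10, z=6) -> B1->T, B4->T, B5->F, B4->F, B7->E, B6->T, B8->F, B10->F; covered: B1=T, B4=T, B4=F, B5=F, B6=T, B7=E, B8=F, B10=F
#2 (c=4, z=5) -> B1->F, B3->S, B2->T, B4->T, B5->F, B4->T, B5->F, B4->T, B5->F, B4->T, B5->F, B4->T, B5->F, B4->T, ...; covered: B1=F, B2=T, B3=S, B4=T, B4=F, B5=F, B6=F, B7=E, B8=F, B10=F
#3 (c=4, z=3) -> B1->F, B3->S, B2->T, B4->T, B5->F, B4->T, B5->F, B4->T, B5->F, B4->T, B5->F, B4->T, B5->F, B4->T, ...; covered: B1=F, B2=T, B3=S, B4=T, B4=F, B5=F, B6=F, B7=E, B8=F, B10=F
#4 (c=8, z=10) -> B1->F, B3->E, B2->F, B4->F, B7->S, B6->F, B8->F, B10->F; covered: B1=F, B2=F, B3=E, B4=F, B6=F, B7=S, B8=F, B10=F
#5 (c=6, z=5) -> B1->F, B3->S, B2->T, B4->T, B5->F, B4->T, B5->F, B4->T, B5->F, B4->T, B5->F, B4->F, B7->E, B6->F, ...; covered: B1=F, B2=T, B3=S, B4=T, B4=F, B5=F, B6=F, B7=E, B8=F, B10=F
union over the pool: B1=T, B1=F, B2=T, B2=F, B3=S, B3=E, B4=T, B4=F, B5=F, B6=T, B6=F, B7=S, B7=E, B8=F, B10=F
uncovered (5 of 20): B5=T, B8=T, B9=T, B9=F, B10=T

Answer: 5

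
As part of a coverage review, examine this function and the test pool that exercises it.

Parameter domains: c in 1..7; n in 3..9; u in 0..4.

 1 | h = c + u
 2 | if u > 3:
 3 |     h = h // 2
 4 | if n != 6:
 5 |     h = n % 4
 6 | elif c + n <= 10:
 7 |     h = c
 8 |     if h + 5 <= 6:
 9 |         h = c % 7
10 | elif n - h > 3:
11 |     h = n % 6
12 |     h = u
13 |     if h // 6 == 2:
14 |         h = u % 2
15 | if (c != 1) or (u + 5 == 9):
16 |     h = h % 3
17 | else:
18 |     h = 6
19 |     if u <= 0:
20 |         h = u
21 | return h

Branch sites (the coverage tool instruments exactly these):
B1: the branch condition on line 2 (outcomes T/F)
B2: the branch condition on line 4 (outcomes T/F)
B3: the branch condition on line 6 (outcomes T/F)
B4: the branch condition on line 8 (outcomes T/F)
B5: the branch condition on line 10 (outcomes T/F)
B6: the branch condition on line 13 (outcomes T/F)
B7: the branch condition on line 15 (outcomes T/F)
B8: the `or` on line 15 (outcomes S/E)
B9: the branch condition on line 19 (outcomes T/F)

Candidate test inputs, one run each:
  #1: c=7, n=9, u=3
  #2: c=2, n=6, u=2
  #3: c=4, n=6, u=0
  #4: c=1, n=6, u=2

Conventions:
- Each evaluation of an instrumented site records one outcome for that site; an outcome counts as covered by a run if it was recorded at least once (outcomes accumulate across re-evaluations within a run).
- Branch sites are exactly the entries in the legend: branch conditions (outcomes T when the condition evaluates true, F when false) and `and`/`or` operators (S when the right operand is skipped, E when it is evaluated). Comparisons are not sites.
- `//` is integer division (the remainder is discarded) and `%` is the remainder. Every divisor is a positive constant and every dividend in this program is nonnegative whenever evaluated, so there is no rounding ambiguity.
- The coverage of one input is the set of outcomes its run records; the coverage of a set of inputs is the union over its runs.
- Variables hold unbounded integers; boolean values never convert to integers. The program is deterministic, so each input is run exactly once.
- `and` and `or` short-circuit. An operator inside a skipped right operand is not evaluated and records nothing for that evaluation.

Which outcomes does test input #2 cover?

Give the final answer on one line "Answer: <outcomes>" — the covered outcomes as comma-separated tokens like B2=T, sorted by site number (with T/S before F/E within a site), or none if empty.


Simulating input #2 (c=2, n=6, u=2) step by step:
  B1->F, B2->F, B3->T, B4->F, B8->S, B7->T
deduplicating events, the covered set is: B1=F, B2=F, B3=T, B4=F, B7=T, B8=S
Answer: B1=F, B2=F, B3=T, B4=F, B7=T, B8=S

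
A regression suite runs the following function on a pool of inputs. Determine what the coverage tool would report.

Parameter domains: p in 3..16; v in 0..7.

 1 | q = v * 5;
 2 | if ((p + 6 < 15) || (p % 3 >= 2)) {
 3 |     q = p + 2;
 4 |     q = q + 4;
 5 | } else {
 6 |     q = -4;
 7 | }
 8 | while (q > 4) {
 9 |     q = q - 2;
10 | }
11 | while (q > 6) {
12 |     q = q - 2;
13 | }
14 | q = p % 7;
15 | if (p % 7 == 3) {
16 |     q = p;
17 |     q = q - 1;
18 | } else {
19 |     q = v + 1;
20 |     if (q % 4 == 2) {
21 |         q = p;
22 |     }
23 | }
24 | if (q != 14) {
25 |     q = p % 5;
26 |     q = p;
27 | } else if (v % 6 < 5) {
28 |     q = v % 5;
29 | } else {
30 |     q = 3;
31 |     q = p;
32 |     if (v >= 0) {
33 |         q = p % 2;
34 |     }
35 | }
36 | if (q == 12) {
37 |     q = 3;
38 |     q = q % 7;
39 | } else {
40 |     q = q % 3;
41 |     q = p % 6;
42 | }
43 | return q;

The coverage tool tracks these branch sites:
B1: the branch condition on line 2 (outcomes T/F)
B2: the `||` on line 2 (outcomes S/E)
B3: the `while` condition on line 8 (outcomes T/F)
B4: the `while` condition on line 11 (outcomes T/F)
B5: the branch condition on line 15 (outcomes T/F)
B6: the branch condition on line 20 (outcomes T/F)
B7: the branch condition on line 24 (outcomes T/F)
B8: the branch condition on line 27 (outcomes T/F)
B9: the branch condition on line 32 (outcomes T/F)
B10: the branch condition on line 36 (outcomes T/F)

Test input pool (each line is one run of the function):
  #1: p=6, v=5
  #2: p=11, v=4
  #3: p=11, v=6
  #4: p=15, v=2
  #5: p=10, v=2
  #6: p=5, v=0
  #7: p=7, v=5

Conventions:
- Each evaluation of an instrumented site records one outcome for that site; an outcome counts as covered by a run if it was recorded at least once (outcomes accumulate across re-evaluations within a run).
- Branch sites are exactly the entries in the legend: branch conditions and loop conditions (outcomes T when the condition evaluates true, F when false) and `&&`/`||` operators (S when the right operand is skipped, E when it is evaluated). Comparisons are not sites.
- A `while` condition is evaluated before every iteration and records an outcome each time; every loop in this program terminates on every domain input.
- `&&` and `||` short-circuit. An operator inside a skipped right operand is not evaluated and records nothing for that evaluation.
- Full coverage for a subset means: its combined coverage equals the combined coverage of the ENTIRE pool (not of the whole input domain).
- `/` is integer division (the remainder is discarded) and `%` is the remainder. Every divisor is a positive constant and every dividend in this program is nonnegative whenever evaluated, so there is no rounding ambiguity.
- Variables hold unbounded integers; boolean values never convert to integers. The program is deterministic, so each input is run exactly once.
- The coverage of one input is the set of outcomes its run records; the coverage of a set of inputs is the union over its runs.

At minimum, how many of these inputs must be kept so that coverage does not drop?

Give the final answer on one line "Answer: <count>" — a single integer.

test 1 (p=6, v=5) fires B2->S, B1->T, B3->T, B3->T, B3->T, B3->T, B3->F, B4->F, B5->F, B6->T, B7->T, B10->F; hits B1=T, B2=S, B3=T, B3=F, B4=F, B5=F, B6=T, B7=T, B10=F
test 2 (p=11, v=4) fires B2->E, B1->T, B3->T, B3->T, B3->T, B3->T, B3->T, B3->T, B3->T, B3->F, B4->F, B5->F, B6->F, B7->T, ...; hits B1=T, B2=E, B3=T, B3=F, B4=F, B5=F, B6=F, B7=T, B10=F
test 3 (p=11, v=6) fires B2->E, B1->T, B3->T, B3->T, B3->T, B3->T, B3->T, B3->T, B3->T, B3->F, B4->F, B5->F, B6->F, B7->T, ...; hits B1=T, B2=E, B3=T, B3=F, B4=F, B5=F, B6=F, B7=T, B10=F
test 4 (p=15, v=2) fires B2->E, B1->F, B3->F, B4->F, B5->F, B6->F, B7->T, B10->F; hits B1=F, B2=E, B3=F, B4=F, B5=F, B6=F, B7=T, B10=F
test 5 (p=10, v=2) fires B2->E, B1->F, B3->F, B4->F, B5->T, B7->T, B10->F; hits B1=F, B2=E, B3=F, B4=F, B5=T, B7=T, B10=F
test 6 (p=5, v=0) fires B2->S, B1->T, B3->T, B3->T, B3->T, B3->T, B3->F, B4->F, B5->F, B6->F, B7->T, B10->F; hits B1=T, B2=S, B3=T, B3=F, B4=F, B5=F, B6=F, B7=T, B10=F
test 7 (p=7, v=5) fires B2->S, B1->T, B3->T, B3->T, B3->T, B3->T, B3->T, B3->F, B4->F, B5->F, B6->T, B7->T, B10->F; hits B1=T, B2=S, B3=T, B3=F, B4=F, B5=F, B6=T, B7=T, B10=F
together the pool reaches 13 outcomes: B1=T, B1=F, B2=S, B2=E, B3=T, B3=F, B4=F, B5=T, B5=F, B6=T, B6=F, B7=T, B10=F
every size-1 subset falls short of the 13 outcomes (best: 9/13)
every size-2 subset falls short of the 13 outcomes (best: 12/13)
inputs {1, 2, 5} (size 3) cover everything; no size-3 subset with a lexicographically smaller index list covers all 13

Answer: 3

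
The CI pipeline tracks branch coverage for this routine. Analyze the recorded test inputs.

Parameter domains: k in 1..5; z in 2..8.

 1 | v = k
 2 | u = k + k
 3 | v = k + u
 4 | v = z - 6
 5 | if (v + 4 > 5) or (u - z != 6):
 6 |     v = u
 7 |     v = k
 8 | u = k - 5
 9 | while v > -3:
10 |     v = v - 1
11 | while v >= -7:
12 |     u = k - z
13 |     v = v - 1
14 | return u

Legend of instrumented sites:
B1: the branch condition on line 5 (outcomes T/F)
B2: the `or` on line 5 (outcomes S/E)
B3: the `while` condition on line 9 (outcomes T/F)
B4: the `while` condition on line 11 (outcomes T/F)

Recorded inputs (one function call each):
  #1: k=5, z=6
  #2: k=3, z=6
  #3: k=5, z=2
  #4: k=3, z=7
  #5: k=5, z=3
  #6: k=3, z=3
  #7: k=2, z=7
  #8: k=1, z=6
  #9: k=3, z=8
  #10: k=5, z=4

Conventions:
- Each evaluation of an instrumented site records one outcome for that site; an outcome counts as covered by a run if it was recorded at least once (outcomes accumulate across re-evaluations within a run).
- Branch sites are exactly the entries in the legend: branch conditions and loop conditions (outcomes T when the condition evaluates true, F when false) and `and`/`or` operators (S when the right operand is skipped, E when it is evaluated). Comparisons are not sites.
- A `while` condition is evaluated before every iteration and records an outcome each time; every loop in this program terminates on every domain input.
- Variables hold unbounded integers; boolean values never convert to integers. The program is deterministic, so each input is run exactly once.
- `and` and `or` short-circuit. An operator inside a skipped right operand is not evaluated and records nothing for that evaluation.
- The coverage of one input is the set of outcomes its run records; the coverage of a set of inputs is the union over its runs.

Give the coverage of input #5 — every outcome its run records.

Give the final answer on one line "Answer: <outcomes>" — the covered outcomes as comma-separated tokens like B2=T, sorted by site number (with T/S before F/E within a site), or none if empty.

Tracing the run of input #5 (k=5, z=3):
  B2->E, B1->T, B3->T, B3->T, B3->T, B3->T, B3->T, B3->T, B3->T, B3->T
  B3->F, B4->T, B4->T, B4->T, B4->T, B4->T, B4->F
as a set, this run covers: B1=T, B2=E, B3=T, B3=F, B4=T, B4=F

Answer: B1=T, B2=E, B3=T, B3=F, B4=T, B4=F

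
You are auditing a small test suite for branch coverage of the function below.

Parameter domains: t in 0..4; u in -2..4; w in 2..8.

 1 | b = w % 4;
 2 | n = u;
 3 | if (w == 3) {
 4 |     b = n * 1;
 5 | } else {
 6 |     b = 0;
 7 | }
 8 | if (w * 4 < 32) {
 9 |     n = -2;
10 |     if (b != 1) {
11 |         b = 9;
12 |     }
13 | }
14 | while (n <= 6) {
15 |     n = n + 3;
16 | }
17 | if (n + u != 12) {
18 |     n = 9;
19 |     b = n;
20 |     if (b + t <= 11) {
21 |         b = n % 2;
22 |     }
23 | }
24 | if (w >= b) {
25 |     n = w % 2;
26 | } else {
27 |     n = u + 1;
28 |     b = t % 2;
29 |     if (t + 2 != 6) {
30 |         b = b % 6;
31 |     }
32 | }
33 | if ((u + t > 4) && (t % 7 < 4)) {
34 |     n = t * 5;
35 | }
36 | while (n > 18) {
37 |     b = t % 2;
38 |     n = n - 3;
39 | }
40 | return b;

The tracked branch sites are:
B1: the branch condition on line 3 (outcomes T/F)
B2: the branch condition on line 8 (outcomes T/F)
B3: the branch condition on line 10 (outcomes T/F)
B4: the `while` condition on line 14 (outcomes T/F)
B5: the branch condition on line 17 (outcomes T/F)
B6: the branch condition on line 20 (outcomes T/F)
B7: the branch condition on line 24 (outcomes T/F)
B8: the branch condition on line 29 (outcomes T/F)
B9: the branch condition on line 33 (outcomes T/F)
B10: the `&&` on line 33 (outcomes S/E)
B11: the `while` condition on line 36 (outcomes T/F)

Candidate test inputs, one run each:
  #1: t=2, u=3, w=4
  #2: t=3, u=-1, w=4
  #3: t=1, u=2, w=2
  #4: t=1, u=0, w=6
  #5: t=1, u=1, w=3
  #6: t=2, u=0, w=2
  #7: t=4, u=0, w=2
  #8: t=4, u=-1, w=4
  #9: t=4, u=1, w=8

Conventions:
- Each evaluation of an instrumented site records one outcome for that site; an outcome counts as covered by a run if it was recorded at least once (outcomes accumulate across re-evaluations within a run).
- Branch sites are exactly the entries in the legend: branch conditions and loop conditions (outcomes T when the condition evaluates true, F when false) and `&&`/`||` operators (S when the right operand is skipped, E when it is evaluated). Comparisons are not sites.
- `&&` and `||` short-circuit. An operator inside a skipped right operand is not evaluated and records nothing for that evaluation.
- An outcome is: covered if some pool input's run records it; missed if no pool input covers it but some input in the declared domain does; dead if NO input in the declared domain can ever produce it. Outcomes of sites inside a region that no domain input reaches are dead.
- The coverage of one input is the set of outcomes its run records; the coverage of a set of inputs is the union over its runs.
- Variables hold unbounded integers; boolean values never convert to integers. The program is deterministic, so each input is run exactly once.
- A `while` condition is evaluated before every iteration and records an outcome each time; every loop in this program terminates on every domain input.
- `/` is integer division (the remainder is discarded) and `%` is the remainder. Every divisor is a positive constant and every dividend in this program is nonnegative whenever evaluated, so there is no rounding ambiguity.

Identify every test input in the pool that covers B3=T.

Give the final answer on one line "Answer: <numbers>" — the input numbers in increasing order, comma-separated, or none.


input #1 (t=2, u=3, w=4): produces B3=T
input #2 (t=3, u=-1, w=4): produces B3=T
input #3 (t=1, u=2, w=2): produces B3=T
input #4 (t=1, u=0, w=6): produces B3=T
input #5 (t=1, u=1, w=3): does not produce B3=T
input #6 (t=2, u=0, w=2): produces B3=T
input #7 (t=4, u=0, w=2): produces B3=T
input #8 (t=4, u=-1, w=4): produces B3=T
input #9 (t=4, u=1, w=8): does not produce B3=T
Answer: 1, 2, 3, 4, 6, 7, 8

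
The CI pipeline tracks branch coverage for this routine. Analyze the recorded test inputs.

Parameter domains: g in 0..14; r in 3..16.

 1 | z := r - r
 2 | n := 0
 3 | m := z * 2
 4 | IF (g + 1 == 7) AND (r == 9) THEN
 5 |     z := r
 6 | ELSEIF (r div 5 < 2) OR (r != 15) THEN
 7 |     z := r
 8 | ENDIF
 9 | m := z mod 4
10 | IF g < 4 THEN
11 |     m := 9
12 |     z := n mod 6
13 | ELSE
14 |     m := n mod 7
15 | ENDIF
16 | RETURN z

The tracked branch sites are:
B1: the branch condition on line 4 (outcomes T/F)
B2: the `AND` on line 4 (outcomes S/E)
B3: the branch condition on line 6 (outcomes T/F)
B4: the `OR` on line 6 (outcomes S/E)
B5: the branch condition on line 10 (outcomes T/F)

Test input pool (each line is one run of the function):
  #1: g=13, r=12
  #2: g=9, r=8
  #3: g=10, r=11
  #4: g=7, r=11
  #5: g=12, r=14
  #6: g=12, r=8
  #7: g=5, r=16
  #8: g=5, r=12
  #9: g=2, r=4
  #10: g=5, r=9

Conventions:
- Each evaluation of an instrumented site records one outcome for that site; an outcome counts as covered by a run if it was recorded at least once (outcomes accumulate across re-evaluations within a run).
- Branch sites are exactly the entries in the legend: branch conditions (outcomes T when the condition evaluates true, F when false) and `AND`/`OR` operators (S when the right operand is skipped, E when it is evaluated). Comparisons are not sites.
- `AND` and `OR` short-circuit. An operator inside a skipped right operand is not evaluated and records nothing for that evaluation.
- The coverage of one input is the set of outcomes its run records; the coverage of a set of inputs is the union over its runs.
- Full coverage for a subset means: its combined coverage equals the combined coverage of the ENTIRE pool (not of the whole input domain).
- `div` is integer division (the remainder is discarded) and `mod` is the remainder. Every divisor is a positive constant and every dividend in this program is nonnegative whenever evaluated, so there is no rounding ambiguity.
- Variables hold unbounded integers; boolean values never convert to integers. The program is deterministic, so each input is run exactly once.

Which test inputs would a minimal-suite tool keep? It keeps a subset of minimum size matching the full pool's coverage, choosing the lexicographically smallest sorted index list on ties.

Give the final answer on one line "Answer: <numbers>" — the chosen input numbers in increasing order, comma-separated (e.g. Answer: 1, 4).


#1 (g=13, r=12) -> B2->S, B1->F, B4->E, B3->T, B5->F; covered: B1=F, B2=S, B3=T, B4=E, B5=F
#2 (g=9, r=8) -> B2->S, B1->F, B4->S, B3->T, B5->F; covered: B1=F, B2=S, B3=T, B4=S, B5=F
#3 (g=10, r=11) -> B2->S, B1->F, B4->E, B3->T, B5->F; covered: B1=F, B2=S, B3=T, B4=E, B5=F
#4 (g=7, r=11) -> B2->S, B1->F, B4->E, B3->T, B5->F; covered: B1=F, B2=S, B3=T, B4=E, B5=F
#5 (g=12, r=14) -> B2->S, B1->F, B4->E, B3->T, B5->F; covered: B1=F, B2=S, B3=T, B4=E, B5=F
#6 (g=12, r=8) -> B2->S, B1->F, B4->S, B3->T, B5->F; covered: B1=F, B2=S, B3=T, B4=S, B5=F
#7 (g=5, r=16) -> B2->S, B1->F, B4->E, B3->T, B5->F; covered: B1=F, B2=S, B3=T, B4=E, B5=F
#8 (g=5, r=12) -> B2->S, B1->F, B4->E, B3->T, B5->F; covered: B1=F, B2=S, B3=T, B4=E, B5=F
#9 (g=2, r=4) -> B2->S, B1->F, B4->S, B3->T, B5->T; covered: B1=F, B2=S, B3=T, B4=S, B5=T
#10 (g=5, r=9) -> B2->S, B1->F, B4->S, B3->T, B5->F; covered: B1=F, B2=S, B3=T, B4=S, B5=F
union over all inputs: B1=F, B2=S, B3=T, B4=S, B4=E, B5=T, B5=F (7 outcomes)
every size-1 subset falls short of the 7 outcomes (best: 5/7)
at size 2, {1, 9} reaches all 7 outcomes; every lexicographically earlier size-2 subset fails
Answer: 1, 9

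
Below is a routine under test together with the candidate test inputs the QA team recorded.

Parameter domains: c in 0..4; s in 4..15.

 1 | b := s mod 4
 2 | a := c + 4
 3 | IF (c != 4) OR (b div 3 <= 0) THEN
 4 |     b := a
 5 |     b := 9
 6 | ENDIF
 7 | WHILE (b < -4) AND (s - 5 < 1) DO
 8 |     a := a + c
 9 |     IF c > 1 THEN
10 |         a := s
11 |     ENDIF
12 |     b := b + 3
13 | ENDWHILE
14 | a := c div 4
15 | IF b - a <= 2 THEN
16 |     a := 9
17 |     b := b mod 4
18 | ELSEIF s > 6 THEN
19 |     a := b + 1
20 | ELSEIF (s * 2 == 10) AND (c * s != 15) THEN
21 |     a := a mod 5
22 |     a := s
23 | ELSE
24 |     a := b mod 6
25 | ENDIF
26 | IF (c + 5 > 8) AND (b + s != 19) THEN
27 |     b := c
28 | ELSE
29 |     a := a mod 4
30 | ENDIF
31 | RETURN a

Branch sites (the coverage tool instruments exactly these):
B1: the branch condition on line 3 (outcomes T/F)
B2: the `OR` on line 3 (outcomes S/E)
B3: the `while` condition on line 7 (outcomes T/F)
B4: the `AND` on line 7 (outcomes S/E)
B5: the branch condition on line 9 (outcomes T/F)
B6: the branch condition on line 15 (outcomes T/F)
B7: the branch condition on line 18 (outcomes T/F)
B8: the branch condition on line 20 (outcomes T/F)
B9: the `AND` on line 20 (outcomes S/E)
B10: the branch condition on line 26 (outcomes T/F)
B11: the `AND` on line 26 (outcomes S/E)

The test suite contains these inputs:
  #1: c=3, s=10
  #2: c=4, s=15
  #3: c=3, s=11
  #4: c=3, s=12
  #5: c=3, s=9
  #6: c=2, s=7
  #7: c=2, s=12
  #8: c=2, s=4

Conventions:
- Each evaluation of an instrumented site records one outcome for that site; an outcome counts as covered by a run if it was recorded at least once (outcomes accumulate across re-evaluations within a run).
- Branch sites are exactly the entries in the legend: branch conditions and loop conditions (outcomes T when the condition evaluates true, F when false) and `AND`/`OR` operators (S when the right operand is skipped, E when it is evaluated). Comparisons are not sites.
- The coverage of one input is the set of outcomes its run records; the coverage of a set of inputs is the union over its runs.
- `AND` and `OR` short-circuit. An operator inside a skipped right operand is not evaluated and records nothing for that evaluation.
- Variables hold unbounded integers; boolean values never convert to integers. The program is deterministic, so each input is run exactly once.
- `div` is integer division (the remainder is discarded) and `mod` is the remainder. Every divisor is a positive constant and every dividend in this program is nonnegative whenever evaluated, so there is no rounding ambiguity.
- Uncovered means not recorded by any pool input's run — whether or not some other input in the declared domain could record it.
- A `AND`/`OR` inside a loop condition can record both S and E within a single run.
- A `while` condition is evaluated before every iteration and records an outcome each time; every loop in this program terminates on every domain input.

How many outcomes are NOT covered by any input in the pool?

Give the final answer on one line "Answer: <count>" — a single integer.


run #1 (c=3, s=10) records B1=T, B2=S, B3=F, B4=S, B6=F, B7=T, B10=F, B11=S
run #2 (c=4, s=15) records B1=F, B2=E, B3=F, B4=S, B6=T, B10=T, B11=E
run #3 (c=3, s=11) records B1=T, B2=S, B3=F, B4=S, B6=F, B7=T, B10=F, B11=S
run #4 (c=3, s=12) records B1=T, B2=S, B3=F, B4=S, B6=F, B7=T, B10=F, B11=S
run #5 (c=3, s=9) records B1=T, B2=S, B3=F, B4=S, B6=F, B7=T, B10=F, B11=S
run #6 (c=2, s=7) records B1=T, B2=S, B3=F, B4=S, B6=F, B7=T, B10=F, B11=S
run #7 (c=2, s=12) records B1=T, B2=S, B3=F, B4=S, B6=F, B7=T, B10=F, B11=S
run #8 (c=2, s=4) records B1=T, B2=S, B3=F, B4=S, B6=F, B7=F, B8=F, B9=S, B10=F, B11=S
union over the pool: B1=T, B1=F, B2=S, B2=E, B3=F, B4=S, B6=T, B6=F, B7=T, B7=F, B8=F, B9=S, B10=T, B10=F, B11=S, B11=E
uncovered (6 of 22): B3=T, B4=E, B5=T, B5=F, B8=T, B9=E
Answer: 6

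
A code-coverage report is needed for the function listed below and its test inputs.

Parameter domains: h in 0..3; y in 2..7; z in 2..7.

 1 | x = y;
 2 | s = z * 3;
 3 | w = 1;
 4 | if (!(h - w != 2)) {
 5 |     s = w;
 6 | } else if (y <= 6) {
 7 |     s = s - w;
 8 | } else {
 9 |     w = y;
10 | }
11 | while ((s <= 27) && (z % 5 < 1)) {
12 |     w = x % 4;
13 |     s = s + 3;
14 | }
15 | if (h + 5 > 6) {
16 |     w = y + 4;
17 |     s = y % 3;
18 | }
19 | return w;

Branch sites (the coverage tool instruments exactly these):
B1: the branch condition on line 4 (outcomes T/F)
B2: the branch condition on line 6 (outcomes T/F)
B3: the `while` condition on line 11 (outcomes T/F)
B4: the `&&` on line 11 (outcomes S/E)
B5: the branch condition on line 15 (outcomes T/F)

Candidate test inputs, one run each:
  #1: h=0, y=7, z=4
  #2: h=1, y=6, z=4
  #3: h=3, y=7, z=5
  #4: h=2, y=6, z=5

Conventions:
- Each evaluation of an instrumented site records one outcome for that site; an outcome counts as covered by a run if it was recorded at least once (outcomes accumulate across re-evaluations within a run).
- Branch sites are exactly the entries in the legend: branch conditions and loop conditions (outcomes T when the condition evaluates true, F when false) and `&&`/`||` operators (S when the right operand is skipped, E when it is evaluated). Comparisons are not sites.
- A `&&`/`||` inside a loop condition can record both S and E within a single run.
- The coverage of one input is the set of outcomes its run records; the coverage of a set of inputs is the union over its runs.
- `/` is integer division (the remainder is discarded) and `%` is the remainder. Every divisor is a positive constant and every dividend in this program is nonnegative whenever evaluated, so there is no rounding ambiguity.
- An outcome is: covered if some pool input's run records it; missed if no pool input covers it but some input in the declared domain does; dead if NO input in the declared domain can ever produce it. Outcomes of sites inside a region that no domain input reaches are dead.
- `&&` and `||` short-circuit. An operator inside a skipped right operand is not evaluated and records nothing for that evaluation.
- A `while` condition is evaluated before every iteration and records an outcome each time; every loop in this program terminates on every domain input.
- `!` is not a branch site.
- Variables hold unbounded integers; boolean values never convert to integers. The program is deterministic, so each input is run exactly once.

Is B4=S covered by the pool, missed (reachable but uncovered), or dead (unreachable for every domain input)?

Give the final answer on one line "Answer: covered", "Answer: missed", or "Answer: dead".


B4=S is recorded by pool input(s) 3, 4 -> covered
Answer: covered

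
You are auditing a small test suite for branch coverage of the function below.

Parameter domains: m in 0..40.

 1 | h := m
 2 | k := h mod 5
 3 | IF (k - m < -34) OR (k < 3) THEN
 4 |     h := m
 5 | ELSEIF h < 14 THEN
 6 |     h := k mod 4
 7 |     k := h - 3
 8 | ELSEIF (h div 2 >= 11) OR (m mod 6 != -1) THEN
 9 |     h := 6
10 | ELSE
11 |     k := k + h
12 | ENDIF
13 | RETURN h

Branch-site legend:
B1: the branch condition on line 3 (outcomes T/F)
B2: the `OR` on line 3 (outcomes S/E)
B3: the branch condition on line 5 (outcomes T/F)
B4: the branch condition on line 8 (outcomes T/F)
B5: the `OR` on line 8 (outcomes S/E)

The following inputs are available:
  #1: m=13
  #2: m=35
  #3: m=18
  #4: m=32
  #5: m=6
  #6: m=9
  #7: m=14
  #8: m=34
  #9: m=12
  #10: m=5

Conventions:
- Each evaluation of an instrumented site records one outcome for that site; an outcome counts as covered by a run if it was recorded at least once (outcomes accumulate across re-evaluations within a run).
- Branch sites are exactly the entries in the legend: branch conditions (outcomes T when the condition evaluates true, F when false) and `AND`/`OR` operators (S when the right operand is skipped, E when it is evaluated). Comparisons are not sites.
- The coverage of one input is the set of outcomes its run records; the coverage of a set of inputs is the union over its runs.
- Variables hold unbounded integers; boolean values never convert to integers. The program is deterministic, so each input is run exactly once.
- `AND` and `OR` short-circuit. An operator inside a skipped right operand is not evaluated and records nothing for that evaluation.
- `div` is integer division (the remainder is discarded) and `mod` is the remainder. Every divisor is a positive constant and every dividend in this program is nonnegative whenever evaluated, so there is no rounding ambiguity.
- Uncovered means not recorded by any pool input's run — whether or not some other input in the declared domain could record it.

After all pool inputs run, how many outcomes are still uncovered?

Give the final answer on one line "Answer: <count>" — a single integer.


test 1 (m=13) fires B2->E, B1->F, B3->T; hits B1=F, B2=E, B3=T
test 2 (m=35) fires B2->S, B1->T; hits B1=T, B2=S
test 3 (m=18) fires B2->E, B1->F, B3->F, B5->E, B4->T; hits B1=F, B2=E, B3=F, B4=T, B5=E
test 4 (m=32) fires B2->E, B1->T; hits B1=T, B2=E
test 5 (m=6) fires B2->E, B1->T; hits B1=T, B2=E
test 6 (m=9) fires B2->E, B1->F, B3->T; hits B1=F, B2=E, B3=T
test 7 (m=14) fires B2->E, B1->F, B3->F, B5->E, B4->T; hits B1=F, B2=E, B3=F, B4=T, B5=E
test 8 (m=34) fires B2->E, B1->F, B3->F, B5->S, B4->T; hits B1=F, B2=E, B3=F, B4=T, B5=S
test 9 (m=12) fires B2->E, B1->T; hits B1=T, B2=E
test 10 (m=5) fires B2->E, B1->T; hits B1=T, B2=E
union over the pool: B1=T, B1=F, B2=S, B2=E, B3=T, B3=F, B4=T, B5=S, B5=E
uncovered (1 of 10): B4=F
Answer: 1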